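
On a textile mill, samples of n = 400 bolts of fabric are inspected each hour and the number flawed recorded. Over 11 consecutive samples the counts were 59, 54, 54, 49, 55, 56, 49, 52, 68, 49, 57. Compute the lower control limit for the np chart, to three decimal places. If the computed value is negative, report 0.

p̄ = Σdᵢ / (k·n) = 602 / (11 × 400) = 0.13682
LCL = np̄ − 3·√(np̄(1−p̄)) = 54.7273 − 3 × 6.8731 = 34.1080

34.108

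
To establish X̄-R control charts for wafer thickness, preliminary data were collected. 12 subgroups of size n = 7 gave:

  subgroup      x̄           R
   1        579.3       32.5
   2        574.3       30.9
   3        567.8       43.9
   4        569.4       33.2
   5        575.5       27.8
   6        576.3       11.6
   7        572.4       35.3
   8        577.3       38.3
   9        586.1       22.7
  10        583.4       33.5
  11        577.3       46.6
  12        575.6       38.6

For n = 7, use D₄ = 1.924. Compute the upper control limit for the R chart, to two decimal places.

R̄ = (32.5 + 30.9 + 43.9 + 33.2 + 27.8 + 11.6 + 35.3 + 38.3 + 22.7 + 33.5 + 46.6 + 38.6) / 12 = 394.9000 / 12 = 32.9083
UCL_R = D₄·R̄ = 1.924 × 32.9083 = 63.3156

63.32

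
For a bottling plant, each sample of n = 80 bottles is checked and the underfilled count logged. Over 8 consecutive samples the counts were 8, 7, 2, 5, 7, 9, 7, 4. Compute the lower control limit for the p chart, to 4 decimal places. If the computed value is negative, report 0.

0.0000

p̄ = Σdᵢ / (k·n) = 49 / (8 × 80) = 0.07656
LCL = p̄ − 3·√(p̄(1−p̄)/n) = 0.07656 − 3 × 0.02973 = -0.01262 → 0 (negative, so LCL = 0)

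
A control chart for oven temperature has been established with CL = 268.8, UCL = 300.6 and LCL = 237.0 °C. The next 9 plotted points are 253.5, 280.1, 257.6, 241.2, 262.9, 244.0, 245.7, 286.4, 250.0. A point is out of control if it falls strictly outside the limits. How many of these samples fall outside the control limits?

All 9 points lie within [237.0, 300.6].

0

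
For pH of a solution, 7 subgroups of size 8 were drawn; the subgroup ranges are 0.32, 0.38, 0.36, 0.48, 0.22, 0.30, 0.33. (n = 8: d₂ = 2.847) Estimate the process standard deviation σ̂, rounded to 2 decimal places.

0.12

R̄ = (0.32 + 0.38 + 0.36 + 0.48 + 0.22 + 0.30 + 0.33) / 7 = 0.3414
σ̂ = R̄ / d₂ = 0.3414 / 2.847 = 0.1199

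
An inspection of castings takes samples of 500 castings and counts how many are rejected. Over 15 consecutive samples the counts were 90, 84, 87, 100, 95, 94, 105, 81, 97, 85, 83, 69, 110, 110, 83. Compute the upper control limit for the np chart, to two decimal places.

117.48

p̄ = Σdᵢ / (k·n) = 1373 / (15 × 500) = 0.18307
UCL = np̄ + 3·√(np̄(1−p̄)) = 91.5333 + 3 × √(91.5333×0.81693) = 91.5333 + 3 × 8.6473 = 117.4754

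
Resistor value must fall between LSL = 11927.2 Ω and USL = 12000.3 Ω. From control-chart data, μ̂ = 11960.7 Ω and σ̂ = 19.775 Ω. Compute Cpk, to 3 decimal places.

0.565

Cpu = (USL − μ̂) / (3σ̂) = (12000.3 − 11960.7) / (3 × 19.775) = 0.6675; Cpl = (μ̂ − LSL) / (3σ̂) = (11960.7 − 11927.2) / (3 × 19.775) = 0.5647; Cpk = min(Cpu, Cpl) = 0.5647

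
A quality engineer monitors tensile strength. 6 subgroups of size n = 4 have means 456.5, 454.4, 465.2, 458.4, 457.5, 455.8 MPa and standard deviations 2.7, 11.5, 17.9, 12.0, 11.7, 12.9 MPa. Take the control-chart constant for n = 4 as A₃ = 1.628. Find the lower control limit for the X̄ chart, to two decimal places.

439.33

X̄̄ = (456.5 + 454.4 + 465.2 + 458.4 + 457.5 + 455.8) / 6 = 457.9667
s̄ = (2.7 + 11.5 + 17.9 + 12.0 + 11.7 + 12.9) / 6 = 11.4500
LCL = X̄̄ − A₃·s̄ = 457.9667 − 1.628 × 11.4500 = 439.3261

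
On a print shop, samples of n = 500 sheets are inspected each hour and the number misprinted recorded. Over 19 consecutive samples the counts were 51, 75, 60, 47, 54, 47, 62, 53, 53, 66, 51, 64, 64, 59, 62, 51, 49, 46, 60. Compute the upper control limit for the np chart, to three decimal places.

p̄ = Σdᵢ / (k·n) = 1074 / (19 × 500) = 0.11305
UCL = np̄ + 3·√(np̄(1−p̄)) = 56.5263 + 3 × √(56.5263×0.88695) = 56.5263 + 3 × 7.0807 = 77.7683

77.768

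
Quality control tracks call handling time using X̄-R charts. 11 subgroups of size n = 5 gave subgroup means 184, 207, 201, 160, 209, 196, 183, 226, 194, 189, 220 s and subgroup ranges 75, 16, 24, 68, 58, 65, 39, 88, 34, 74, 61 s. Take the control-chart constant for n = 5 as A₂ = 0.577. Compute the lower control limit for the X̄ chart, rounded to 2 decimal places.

165.60

X̄̄ = (184 + 207 + 201 + 160 + 209 + 196 + 183 + 226 + 194 + 189 + 220) / 11 = 2169.0000 / 11 = 197.1818
R̄ = (75 + 16 + 24 + 68 + 58 + 65 + 39 + 88 + 34 + 74 + 61) / 11 = 602.0000 / 11 = 54.7273
LCL = X̄̄ − A₂·R̄ = 197.1818 − 0.577 × 54.7273 = 165.6042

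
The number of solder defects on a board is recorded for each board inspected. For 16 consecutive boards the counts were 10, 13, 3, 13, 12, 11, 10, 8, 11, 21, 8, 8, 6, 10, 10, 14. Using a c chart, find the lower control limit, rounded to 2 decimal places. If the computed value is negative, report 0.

c̄ = (10 + 13 + 3 + 13 + 12 + 11 + 10 + 8 + 11 + 21 + 8 + 8 + 6 + 10 + 10 + 14) / 16 = 168 / 16 = 10.5000
LCL = c̄ − 3√c̄ = 10.5000 − 3 × 3.2404 = 0.7789

0.78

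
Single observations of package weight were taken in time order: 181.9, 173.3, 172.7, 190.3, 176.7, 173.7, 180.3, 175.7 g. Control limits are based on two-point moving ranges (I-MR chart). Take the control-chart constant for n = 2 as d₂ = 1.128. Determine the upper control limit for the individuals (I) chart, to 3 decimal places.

X̄ = (181.9 + 173.3 + 172.7 + 190.3 + 176.7 + 173.7 + 180.3 + 175.7) / 8 = 178.0750
Moving ranges: 8.6, 0.6, 17.6, 13.6, 3.0, 6.6, 4.6; M̄R̄ = 54.6000 / 7 = 7.8000
UCL = X̄ + 3·M̄R̄/d₂ = 178.0750 + 3 × 7.8000 / 1.128 = 198.8197

198.820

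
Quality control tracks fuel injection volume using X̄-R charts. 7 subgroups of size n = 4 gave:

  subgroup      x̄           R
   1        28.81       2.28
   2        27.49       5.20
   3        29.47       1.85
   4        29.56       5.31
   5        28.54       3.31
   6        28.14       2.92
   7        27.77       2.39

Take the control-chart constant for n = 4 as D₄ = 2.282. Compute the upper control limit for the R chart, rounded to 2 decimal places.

R̄ = (2.28 + 5.20 + 1.85 + 5.31 + 3.31 + 2.92 + 2.39) / 7 = 23.2600 / 7 = 3.3229
UCL_R = D₄·R̄ = 2.282 × 3.3229 = 7.5828

7.58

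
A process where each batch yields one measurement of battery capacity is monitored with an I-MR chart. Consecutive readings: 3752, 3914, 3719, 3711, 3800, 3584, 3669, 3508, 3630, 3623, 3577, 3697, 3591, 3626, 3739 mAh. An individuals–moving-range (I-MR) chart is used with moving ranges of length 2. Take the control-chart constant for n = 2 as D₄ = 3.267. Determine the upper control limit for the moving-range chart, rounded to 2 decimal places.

Moving ranges: 162, 195, 8, 89, 216, 85, 161, 122, 7, 46, 120, 106, 35, 113; M̄R̄ = 1465.0000 / 14 = 104.6429
UCL_MR = D₄·M̄R̄ = 3.267 × 104.6429 = 341.8682

341.87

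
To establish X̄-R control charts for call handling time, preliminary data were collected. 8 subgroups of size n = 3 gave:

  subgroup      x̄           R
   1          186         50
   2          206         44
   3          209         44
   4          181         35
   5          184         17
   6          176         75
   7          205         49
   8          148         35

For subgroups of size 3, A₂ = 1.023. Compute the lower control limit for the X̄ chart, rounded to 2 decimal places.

142.25

X̄̄ = (186 + 206 + 209 + 181 + 184 + 176 + 205 + 148) / 8 = 1495.0000 / 8 = 186.8750
R̄ = (50 + 44 + 44 + 35 + 17 + 75 + 49 + 35) / 8 = 349.0000 / 8 = 43.6250
LCL = X̄̄ − A₂·R̄ = 186.8750 − 1.023 × 43.6250 = 142.2466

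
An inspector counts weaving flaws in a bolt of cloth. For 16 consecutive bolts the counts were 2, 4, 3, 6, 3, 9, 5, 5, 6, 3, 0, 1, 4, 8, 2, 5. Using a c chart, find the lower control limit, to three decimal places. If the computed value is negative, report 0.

c̄ = (2 + 4 + 3 + 6 + 3 + 9 + 5 + 5 + 6 + 3 + 0 + 1 + 4 + 8 + 2 + 5) / 16 = 66 / 16 = 4.1250
LCL = c̄ − 3√c̄ = 4.1250 − 3 × 2.0310 = -1.9680 → 0 (cannot be negative)

0.000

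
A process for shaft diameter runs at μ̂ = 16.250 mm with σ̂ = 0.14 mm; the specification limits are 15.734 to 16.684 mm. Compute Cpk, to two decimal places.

1.03

Cpu = (USL − μ̂) / (3σ̂) = (16.684 − 16.250) / (3 × 0.14) = 1.0333; Cpl = (μ̂ − LSL) / (3σ̂) = (16.250 − 15.734) / (3 × 0.14) = 1.2286; Cpk = min(Cpu, Cpl) = 1.0333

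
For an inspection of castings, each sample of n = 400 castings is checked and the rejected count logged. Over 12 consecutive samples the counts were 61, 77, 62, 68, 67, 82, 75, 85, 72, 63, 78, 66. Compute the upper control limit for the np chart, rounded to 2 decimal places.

p̄ = Σdᵢ / (k·n) = 856 / (12 × 400) = 0.17833
UCL = np̄ + 3·√(np̄(1−p̄)) = 71.3333 + 3 × √(71.3333×0.82167) = 71.3333 + 3 × 7.6559 = 94.3009

94.30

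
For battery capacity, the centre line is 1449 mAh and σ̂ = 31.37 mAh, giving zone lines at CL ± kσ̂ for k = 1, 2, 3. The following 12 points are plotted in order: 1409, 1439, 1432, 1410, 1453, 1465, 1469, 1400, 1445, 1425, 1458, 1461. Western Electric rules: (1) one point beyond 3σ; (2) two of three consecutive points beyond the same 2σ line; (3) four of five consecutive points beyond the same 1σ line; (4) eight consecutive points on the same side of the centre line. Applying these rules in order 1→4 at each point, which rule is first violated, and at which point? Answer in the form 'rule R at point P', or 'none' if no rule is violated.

none

Zone of each point (C = within 1σ̂, B = 1σ̂–2σ̂, A = 2σ̂–3σ̂, * = beyond 3σ̂; sign = side of CL): 1:-B, 2:-C, 3:-C, 4:-B, 5:+C, 6:+C, 7:+C, 8:-B, 9:-C, 10:-C, 11:+C, 12:+C
No rule fires across all 12 points.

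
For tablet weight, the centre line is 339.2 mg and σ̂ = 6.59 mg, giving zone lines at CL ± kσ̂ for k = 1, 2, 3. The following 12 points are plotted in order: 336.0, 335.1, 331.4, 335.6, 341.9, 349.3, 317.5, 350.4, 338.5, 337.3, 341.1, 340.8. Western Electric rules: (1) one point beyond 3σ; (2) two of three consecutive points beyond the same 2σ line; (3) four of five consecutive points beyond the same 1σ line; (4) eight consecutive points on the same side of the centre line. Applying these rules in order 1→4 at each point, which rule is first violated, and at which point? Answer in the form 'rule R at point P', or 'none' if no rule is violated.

Zone of each point (C = within 1σ̂, B = 1σ̂–2σ̂, A = 2σ̂–3σ̂, * = beyond 3σ̂; sign = side of CL): 1:-C, 2:-C, 3:-B, 4:-C, 5:+C, 6:+B, 7:-*, 8:+B, 9:-C, 10:-C, 11:+C, 12:+C
Rule 1 (one point beyond the 3σ limits) is satisfied at point 7.

rule 1 at point 7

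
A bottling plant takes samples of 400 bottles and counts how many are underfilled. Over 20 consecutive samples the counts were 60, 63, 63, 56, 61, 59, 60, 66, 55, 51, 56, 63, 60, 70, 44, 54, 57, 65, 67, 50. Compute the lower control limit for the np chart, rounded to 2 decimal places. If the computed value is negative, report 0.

37.72

p̄ = Σdᵢ / (k·n) = 1180 / (20 × 400) = 0.14750
LCL = np̄ − 3·√(np̄(1−p̄)) = 59.0000 − 3 × 7.0921 = 37.7238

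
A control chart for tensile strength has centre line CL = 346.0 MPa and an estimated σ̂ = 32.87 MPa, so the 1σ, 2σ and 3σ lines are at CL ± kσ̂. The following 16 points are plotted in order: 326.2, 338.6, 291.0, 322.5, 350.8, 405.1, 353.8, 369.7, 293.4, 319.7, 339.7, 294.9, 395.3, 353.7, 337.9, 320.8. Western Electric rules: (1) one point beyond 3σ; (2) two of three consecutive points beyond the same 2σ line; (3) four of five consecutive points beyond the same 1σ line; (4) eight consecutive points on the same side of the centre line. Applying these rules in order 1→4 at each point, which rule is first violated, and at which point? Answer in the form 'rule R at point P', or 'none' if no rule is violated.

none

Zone of each point (C = within 1σ̂, B = 1σ̂–2σ̂, A = 2σ̂–3σ̂, * = beyond 3σ̂; sign = side of CL): 1:-C, 2:-C, 3:-B, 4:-C, 5:+C, 6:+B, 7:+C, 8:+C, 9:-B, 10:-C, 11:-C, 12:-B, 13:+B, 14:+C, 15:-C, 16:-C
No rule fires across all 16 points.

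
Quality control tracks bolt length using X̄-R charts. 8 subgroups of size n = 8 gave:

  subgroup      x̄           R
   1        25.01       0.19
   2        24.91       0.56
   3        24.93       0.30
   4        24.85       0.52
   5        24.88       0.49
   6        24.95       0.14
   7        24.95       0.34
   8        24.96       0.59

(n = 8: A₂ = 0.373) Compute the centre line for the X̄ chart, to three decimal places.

24.930

X̄̄ = (25.01 + 24.91 + 24.93 + 24.85 + 24.88 + 24.95 + 24.95 + 24.96) / 8 = 199.4400 / 8 = 24.9300
CL = X̄̄ = 24.9300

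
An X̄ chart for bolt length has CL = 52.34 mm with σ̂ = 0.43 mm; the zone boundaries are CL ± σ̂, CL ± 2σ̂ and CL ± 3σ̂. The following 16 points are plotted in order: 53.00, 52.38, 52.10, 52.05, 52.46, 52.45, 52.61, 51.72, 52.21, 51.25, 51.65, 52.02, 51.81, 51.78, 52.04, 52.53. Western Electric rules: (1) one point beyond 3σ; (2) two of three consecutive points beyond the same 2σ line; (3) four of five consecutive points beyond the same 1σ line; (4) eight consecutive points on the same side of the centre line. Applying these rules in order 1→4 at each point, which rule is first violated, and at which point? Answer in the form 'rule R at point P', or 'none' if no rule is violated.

Zone of each point (C = within 1σ̂, B = 1σ̂–2σ̂, A = 2σ̂–3σ̂, * = beyond 3σ̂; sign = side of CL): 1:+B, 2:+C, 3:-C, 4:-C, 5:+C, 6:+C, 7:+C, 8:-B, 9:-C, 10:-A, 11:-B, 12:-C, 13:-B, 14:-B, 15:-C, 16:+C
Rule 3 (four of five consecutive points beyond the same 1σ limit) is satisfied at point 14.

rule 3 at point 14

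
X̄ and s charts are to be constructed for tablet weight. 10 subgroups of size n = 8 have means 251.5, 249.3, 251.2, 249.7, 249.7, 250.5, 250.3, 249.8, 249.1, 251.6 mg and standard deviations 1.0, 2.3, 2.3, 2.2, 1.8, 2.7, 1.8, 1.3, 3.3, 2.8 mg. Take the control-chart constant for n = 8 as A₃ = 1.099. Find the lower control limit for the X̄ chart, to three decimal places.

247.907

X̄̄ = (251.5 + 249.3 + 251.2 + 249.7 + 249.7 + 250.5 + 250.3 + 249.8 + 249.1 + 251.6) / 10 = 250.2700
s̄ = (1.0 + 2.3 + 2.3 + 2.2 + 1.8 + 2.7 + 1.8 + 1.3 + 3.3 + 2.8) / 10 = 2.1500
LCL = X̄̄ − A₃·s̄ = 250.2700 − 1.099 × 2.1500 = 247.9071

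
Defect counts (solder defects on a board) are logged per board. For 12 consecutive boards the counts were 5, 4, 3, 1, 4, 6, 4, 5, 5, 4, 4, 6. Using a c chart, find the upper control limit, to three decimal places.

10.435

c̄ = (5 + 4 + 3 + 1 + 4 + 6 + 4 + 5 + 5 + 4 + 4 + 6) / 12 = 51 / 12 = 4.2500
UCL = c̄ + 3√c̄ = 4.2500 + 3 × √4.2500 = 4.2500 + 3 × 2.0616 = 10.4347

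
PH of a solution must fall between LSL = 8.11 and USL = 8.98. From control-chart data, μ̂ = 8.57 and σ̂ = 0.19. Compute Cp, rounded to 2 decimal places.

Cp = (USL − LSL) / (6σ̂) = (8.98 − 8.11) / (6 × 0.19) = 0.8700 / 1.1400 = 0.7632

0.76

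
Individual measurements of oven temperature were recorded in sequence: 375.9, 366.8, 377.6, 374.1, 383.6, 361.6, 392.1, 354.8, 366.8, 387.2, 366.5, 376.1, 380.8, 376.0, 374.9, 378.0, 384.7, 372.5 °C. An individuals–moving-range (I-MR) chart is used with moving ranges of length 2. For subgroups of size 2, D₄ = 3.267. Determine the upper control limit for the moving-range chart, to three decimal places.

41.894

Moving ranges: 9.1, 10.8, 3.5, 9.5, 22.0, 30.5, 37.3, 12.0, 20.4, 20.7, 9.6, 4.7, 4.8, 1.1, 3.1, 6.7, 12.2; M̄R̄ = 218.0000 / 17 = 12.8235
UCL_MR = D₄·M̄R̄ = 3.267 × 12.8235 = 41.8945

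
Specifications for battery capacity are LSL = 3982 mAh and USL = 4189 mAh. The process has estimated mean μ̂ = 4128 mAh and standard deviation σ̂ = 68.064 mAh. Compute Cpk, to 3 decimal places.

0.299

Cpu = (USL − μ̂) / (3σ̂) = (4189 − 4128) / (3 × 68.064) = 0.2987; Cpl = (μ̂ − LSL) / (3σ̂) = (4128 − 3982) / (3 × 68.064) = 0.7150; Cpk = min(Cpu, Cpl) = 0.2987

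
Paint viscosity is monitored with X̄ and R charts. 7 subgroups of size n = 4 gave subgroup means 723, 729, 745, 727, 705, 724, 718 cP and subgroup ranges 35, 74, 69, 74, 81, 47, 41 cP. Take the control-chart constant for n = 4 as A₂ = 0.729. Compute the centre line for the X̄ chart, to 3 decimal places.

X̄̄ = (723 + 729 + 745 + 727 + 705 + 724 + 718) / 7 = 5071.0000 / 7 = 724.4286
CL = X̄̄ = 724.4286

724.429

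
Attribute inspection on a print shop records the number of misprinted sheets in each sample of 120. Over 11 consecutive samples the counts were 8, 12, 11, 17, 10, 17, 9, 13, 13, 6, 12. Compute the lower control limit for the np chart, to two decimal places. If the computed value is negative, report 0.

p̄ = Σdᵢ / (k·n) = 128 / (11 × 120) = 0.09697
LCL = np̄ − 3·√(np̄(1−p̄)) = 11.6364 − 3 × 3.2416 = 1.9116

1.91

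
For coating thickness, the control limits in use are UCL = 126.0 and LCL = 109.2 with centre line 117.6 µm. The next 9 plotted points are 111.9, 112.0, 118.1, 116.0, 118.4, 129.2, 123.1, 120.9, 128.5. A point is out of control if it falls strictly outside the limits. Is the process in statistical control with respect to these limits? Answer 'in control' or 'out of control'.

out of control

Compare each point to [109.2, 126.0]: sample 6 = 129.2 > UCL; sample 9 = 128.5 > UCL.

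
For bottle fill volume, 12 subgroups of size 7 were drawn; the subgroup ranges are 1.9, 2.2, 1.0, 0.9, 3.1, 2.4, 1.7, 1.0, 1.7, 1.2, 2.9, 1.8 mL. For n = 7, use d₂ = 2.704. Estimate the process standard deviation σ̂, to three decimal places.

R̄ = (1.9 + 2.2 + 1.0 + 0.9 + 3.1 + 2.4 + 1.7 + 1.0 + 1.7 + 1.2 + 2.9 + 1.8) / 12 = 1.8167
σ̂ = R̄ / d₂ = 1.8167 / 2.704 = 0.6718

0.672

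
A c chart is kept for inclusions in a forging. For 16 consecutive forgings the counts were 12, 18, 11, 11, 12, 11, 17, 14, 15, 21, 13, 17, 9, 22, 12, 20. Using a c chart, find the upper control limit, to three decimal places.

c̄ = (12 + 18 + 11 + 11 + 12 + 11 + 17 + 14 + 15 + 21 + 13 + 17 + 9 + 22 + 12 + 20) / 16 = 235 / 16 = 14.6875
UCL = c̄ + 3√c̄ = 14.6875 + 3 × √14.6875 = 14.6875 + 3 × 3.8324 = 26.1848

26.185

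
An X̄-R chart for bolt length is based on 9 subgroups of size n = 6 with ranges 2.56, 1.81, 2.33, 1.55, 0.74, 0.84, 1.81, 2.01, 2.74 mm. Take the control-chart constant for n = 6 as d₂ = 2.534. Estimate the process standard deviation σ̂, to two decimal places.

R̄ = (2.56 + 1.81 + 2.33 + 1.55 + 0.74 + 0.84 + 1.81 + 2.01 + 2.74) / 9 = 1.8211
σ̂ = R̄ / d₂ = 1.8211 / 2.534 = 0.7187

0.72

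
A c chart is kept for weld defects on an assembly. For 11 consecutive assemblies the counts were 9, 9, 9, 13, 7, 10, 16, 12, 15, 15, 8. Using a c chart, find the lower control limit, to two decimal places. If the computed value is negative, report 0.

1.15

c̄ = (9 + 9 + 9 + 13 + 7 + 10 + 16 + 12 + 15 + 15 + 8) / 11 = 123 / 11 = 11.1818
LCL = c̄ − 3√c̄ = 11.1818 − 3 × 3.3439 = 1.1501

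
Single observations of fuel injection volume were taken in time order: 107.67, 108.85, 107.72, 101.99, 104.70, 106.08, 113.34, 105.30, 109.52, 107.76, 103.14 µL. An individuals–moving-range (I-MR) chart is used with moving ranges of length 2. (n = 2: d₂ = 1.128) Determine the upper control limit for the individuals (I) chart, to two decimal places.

X̄ = (107.67 + 108.85 + 107.72 + 101.99 + 104.70 + 106.08 + 113.34 + 105.30 + 109.52 + 107.76 + 103.14) / 11 = 106.9155
Moving ranges: 1.18, 1.13, 5.73, 2.71, 1.38, 7.26, 8.04, 4.22, 1.76, 4.62; M̄R̄ = 38.0300 / 10 = 3.8030
UCL = X̄ + 3·M̄R̄/d₂ = 106.9155 + 3 × 3.8030 / 1.128 = 117.0298

117.03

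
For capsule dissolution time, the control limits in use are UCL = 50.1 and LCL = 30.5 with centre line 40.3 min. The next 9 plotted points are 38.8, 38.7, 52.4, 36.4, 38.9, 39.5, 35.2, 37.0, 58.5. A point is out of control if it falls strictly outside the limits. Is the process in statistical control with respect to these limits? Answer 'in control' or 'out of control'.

Compare each point to [30.5, 50.1]: sample 3 = 52.4 > UCL; sample 9 = 58.5 > UCL.

out of control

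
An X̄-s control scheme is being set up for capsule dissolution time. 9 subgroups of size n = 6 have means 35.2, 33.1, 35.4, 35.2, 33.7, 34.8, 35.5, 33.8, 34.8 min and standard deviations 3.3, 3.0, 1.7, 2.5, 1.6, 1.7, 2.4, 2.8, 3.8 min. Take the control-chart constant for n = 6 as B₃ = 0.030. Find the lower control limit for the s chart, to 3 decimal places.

s̄ = (3.3 + 3.0 + 1.7 + 2.5 + 1.6 + 1.7 + 2.4 + 2.8 + 3.8) / 9 = 2.5333
LCL_s = B₃·s̄ = 0.030 × 2.5333 = 0.0760

0.076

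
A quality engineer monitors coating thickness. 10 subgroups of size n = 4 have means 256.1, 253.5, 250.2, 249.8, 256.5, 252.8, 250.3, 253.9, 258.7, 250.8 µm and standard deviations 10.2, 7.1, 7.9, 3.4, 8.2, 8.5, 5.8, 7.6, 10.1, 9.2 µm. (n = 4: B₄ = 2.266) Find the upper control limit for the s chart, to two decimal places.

s̄ = (10.2 + 7.1 + 7.9 + 3.4 + 8.2 + 8.5 + 5.8 + 7.6 + 10.1 + 9.2) / 10 = 7.8000
UCL_s = B₄·s̄ = 2.266 × 7.8000 = 17.6748

17.67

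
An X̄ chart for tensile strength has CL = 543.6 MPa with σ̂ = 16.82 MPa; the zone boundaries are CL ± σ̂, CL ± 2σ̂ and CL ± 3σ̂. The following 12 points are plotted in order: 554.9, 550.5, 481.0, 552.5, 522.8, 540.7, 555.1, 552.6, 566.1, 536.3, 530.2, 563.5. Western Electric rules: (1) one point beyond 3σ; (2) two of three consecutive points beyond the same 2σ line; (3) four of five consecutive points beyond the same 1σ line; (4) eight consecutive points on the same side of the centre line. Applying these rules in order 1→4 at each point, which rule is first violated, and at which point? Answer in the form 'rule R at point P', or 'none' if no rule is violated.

Zone of each point (C = within 1σ̂, B = 1σ̂–2σ̂, A = 2σ̂–3σ̂, * = beyond 3σ̂; sign = side of CL): 1:+C, 2:+C, 3:-*, 4:+C, 5:-B, 6:-C, 7:+C, 8:+C, 9:+B, 10:-C, 11:-C, 12:+B
Rule 1 (one point beyond the 3σ limits) is satisfied at point 3.

rule 1 at point 3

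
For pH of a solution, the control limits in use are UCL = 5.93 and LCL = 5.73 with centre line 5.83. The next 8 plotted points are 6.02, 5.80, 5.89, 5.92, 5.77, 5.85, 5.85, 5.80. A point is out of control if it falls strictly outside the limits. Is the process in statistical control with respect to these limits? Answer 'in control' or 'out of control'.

out of control

Compare each point to [5.73, 5.93]: sample 1 = 6.02 > UCL.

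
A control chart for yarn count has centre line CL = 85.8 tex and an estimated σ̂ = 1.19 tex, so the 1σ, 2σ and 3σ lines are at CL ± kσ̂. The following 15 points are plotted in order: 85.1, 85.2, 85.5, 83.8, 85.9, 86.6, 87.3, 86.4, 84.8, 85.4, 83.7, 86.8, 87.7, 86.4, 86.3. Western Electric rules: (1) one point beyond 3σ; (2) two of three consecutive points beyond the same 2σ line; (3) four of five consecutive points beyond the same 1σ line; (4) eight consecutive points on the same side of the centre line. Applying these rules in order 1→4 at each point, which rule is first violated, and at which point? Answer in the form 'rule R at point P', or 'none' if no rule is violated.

Zone of each point (C = within 1σ̂, B = 1σ̂–2σ̂, A = 2σ̂–3σ̂, * = beyond 3σ̂; sign = side of CL): 1:-C, 2:-C, 3:-C, 4:-B, 5:+C, 6:+C, 7:+B, 8:+C, 9:-C, 10:-C, 11:-B, 12:+C, 13:+B, 14:+C, 15:+C
No rule fires across all 15 points.

none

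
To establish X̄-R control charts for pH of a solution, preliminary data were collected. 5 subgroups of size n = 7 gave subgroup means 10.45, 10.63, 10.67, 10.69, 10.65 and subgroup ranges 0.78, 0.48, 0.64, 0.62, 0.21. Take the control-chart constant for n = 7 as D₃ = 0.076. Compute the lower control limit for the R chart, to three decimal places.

0.041

R̄ = (0.78 + 0.48 + 0.64 + 0.62 + 0.21) / 5 = 2.7300 / 5 = 0.5460
LCL_R = D₃·R̄ = 0.076 × 0.5460 = 0.0415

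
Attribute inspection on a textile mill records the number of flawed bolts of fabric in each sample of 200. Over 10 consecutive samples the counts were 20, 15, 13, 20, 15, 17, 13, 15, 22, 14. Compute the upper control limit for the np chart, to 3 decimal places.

28.040

p̄ = Σdᵢ / (k·n) = 164 / (10 × 200) = 0.08200
UCL = np̄ + 3·√(np̄(1−p̄)) = 16.4000 + 3 × √(16.4000×0.91800) = 16.4000 + 3 × 3.8801 = 28.0403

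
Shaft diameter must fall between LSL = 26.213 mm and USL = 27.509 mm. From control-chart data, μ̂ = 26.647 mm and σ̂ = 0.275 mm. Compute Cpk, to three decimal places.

0.526

Cpu = (USL − μ̂) / (3σ̂) = (27.509 − 26.647) / (3 × 0.275) = 1.0448; Cpl = (μ̂ − LSL) / (3σ̂) = (26.647 − 26.213) / (3 × 0.275) = 0.5261; Cpk = min(Cpu, Cpl) = 0.5261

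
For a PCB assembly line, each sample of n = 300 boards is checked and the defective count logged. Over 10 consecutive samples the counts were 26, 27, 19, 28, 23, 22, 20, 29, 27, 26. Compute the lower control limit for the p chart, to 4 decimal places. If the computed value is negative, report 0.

0.0347

p̄ = Σdᵢ / (k·n) = 247 / (10 × 300) = 0.08233
LCL = p̄ − 3·√(p̄(1−p̄)/n) = 0.08233 − 3 × 0.01587 = 0.03472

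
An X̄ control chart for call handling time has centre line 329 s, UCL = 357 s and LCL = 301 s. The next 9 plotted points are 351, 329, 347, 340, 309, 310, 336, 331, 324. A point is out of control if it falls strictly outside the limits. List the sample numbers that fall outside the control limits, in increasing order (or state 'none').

All 9 points lie within [301, 357].

none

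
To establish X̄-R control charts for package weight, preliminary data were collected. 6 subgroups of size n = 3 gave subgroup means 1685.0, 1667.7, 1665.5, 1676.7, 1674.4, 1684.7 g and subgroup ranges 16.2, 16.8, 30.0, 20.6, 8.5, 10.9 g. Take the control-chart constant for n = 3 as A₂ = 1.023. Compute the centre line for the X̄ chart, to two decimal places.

X̄̄ = (1685.0 + 1667.7 + 1665.5 + 1676.7 + 1674.4 + 1684.7) / 6 = 10054.0000 / 6 = 1675.6667
CL = X̄̄ = 1675.6667

1675.67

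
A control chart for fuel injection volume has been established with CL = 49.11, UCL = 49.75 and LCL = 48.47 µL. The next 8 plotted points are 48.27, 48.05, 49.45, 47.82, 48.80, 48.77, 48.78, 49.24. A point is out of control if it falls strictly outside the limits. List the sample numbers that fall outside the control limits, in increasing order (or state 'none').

1, 2, 4

Compare each point to [48.47, 49.75]: sample 1 = 48.27 < LCL; sample 2 = 48.05 < LCL; sample 4 = 47.82 < LCL.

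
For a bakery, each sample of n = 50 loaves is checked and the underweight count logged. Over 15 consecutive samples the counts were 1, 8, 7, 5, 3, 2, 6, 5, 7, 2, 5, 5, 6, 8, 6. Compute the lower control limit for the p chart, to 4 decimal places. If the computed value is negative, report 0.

0.0000

p̄ = Σdᵢ / (k·n) = 76 / (15 × 50) = 0.10133
LCL = p̄ − 3·√(p̄(1−p̄)/n) = 0.10133 − 3 × 0.04268 = -0.02670 → 0 (negative, so LCL = 0)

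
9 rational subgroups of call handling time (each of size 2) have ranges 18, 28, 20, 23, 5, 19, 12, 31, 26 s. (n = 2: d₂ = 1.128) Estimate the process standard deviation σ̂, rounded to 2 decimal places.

17.93

R̄ = (18 + 28 + 20 + 23 + 5 + 19 + 12 + 31 + 26) / 9 = 20.2222
σ̂ = R̄ / d₂ = 20.2222 / 1.128 = 17.9275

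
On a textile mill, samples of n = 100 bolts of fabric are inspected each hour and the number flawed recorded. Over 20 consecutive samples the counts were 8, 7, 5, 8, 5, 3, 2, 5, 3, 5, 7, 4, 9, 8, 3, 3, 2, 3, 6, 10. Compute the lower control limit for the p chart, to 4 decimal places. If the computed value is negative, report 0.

0.0000

p̄ = Σdᵢ / (k·n) = 106 / (20 × 100) = 0.05300
LCL = p̄ − 3·√(p̄(1−p̄)/n) = 0.05300 − 3 × 0.02240 = -0.01421 → 0 (negative, so LCL = 0)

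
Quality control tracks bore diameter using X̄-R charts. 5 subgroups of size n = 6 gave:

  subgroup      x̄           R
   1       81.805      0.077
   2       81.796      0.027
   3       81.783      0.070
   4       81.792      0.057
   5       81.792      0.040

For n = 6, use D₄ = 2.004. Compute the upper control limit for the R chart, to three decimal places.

0.109

R̄ = (0.077 + 0.027 + 0.070 + 0.057 + 0.040) / 5 = 0.2710 / 5 = 0.0542
UCL_R = D₄·R̄ = 2.004 × 0.0542 = 0.1086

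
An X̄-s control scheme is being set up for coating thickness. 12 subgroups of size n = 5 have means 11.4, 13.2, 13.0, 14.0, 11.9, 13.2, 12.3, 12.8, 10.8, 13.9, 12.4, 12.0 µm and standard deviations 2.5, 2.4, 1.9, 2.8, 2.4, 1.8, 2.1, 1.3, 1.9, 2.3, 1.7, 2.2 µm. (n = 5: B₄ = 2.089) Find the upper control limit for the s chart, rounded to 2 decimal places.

s̄ = (2.5 + 2.4 + 1.9 + 2.8 + 2.4 + 1.8 + 2.1 + 1.3 + 1.9 + 2.3 + 1.7 + 2.2) / 12 = 2.1083
UCL_s = B₄·s̄ = 2.089 × 2.1083 = 4.4043

4.40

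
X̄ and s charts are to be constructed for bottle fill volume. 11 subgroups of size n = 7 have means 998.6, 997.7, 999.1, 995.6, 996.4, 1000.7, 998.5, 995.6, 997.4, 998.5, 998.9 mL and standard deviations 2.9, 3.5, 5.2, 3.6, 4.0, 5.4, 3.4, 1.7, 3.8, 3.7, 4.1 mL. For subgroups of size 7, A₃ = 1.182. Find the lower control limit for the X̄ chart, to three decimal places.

X̄̄ = (998.6 + 997.7 + 999.1 + 995.6 + 996.4 + 1000.7 + 998.5 + 995.6 + 997.4 + 998.5 + 998.9) / 11 = 997.9091
s̄ = (2.9 + 3.5 + 5.2 + 3.6 + 4.0 + 5.4 + 3.4 + 1.7 + 3.8 + 3.7 + 4.1) / 11 = 3.7545
LCL = X̄̄ − A₃·s̄ = 997.9091 − 1.182 × 3.7545 = 993.4712

993.471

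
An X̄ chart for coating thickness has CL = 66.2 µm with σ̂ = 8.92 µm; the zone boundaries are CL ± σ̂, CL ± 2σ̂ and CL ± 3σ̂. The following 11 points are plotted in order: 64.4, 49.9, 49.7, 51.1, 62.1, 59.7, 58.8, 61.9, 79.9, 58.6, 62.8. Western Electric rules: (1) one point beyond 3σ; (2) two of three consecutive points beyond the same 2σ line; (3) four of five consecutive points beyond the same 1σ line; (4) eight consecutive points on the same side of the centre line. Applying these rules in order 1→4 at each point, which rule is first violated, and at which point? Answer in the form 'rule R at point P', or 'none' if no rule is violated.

Zone of each point (C = within 1σ̂, B = 1σ̂–2σ̂, A = 2σ̂–3σ̂, * = beyond 3σ̂; sign = side of CL): 1:-C, 2:-B, 3:-B, 4:-B, 5:-C, 6:-C, 7:-C, 8:-C, 9:+B, 10:-C, 11:-C
Rule 4 (eight consecutive points on the same side of the centre line) is satisfied at point 8.

rule 4 at point 8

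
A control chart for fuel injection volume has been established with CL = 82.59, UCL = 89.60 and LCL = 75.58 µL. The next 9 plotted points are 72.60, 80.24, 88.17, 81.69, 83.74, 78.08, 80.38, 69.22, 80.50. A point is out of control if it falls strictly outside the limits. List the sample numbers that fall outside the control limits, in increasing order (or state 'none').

1, 8

Compare each point to [75.58, 89.60]: sample 1 = 72.60 < LCL; sample 8 = 69.22 < LCL.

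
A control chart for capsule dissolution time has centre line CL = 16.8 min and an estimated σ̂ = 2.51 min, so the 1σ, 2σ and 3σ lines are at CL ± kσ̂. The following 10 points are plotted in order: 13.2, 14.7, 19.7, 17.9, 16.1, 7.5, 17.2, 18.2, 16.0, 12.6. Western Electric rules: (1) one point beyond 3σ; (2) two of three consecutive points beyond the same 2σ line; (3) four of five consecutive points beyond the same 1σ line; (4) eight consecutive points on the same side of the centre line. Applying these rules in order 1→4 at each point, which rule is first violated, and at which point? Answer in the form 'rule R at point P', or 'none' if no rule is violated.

rule 1 at point 6

Zone of each point (C = within 1σ̂, B = 1σ̂–2σ̂, A = 2σ̂–3σ̂, * = beyond 3σ̂; sign = side of CL): 1:-B, 2:-C, 3:+B, 4:+C, 5:-C, 6:-*, 7:+C, 8:+C, 9:-C, 10:-B
Rule 1 (one point beyond the 3σ limits) is satisfied at point 6.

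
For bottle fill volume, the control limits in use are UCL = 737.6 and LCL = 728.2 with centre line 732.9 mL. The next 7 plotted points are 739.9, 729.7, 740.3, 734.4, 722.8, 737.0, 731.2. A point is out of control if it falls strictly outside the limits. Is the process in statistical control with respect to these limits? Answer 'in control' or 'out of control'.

Compare each point to [728.2, 737.6]: sample 1 = 739.9 > UCL; sample 3 = 740.3 > UCL; sample 5 = 722.8 < LCL.

out of control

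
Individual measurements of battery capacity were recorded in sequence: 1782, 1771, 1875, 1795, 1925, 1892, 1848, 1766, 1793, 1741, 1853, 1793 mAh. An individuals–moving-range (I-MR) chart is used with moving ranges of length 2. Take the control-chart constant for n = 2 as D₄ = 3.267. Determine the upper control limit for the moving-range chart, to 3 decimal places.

218.295

Moving ranges: 11, 104, 80, 130, 33, 44, 82, 27, 52, 112, 60; M̄R̄ = 735.0000 / 11 = 66.8182
UCL_MR = D₄·M̄R̄ = 3.267 × 66.8182 = 218.2950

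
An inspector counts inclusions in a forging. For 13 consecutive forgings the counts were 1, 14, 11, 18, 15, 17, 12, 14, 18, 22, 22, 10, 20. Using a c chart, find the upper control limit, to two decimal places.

c̄ = (1 + 14 + 11 + 18 + 15 + 17 + 12 + 14 + 18 + 22 + 22 + 10 + 20) / 13 = 194 / 13 = 14.9231
UCL = c̄ + 3√c̄ = 14.9231 + 3 × √14.9231 = 14.9231 + 3 × 3.8630 = 26.5122

26.51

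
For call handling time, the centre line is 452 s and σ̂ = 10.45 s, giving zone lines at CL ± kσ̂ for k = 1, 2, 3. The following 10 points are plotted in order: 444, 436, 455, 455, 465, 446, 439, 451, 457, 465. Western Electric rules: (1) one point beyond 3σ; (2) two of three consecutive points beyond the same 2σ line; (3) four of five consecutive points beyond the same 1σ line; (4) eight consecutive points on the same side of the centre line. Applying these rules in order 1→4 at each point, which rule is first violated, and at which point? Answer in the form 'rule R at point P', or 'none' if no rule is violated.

Zone of each point (C = within 1σ̂, B = 1σ̂–2σ̂, A = 2σ̂–3σ̂, * = beyond 3σ̂; sign = side of CL): 1:-C, 2:-B, 3:+C, 4:+C, 5:+B, 6:-C, 7:-B, 8:-C, 9:+C, 10:+B
No rule fires across all 10 points.

none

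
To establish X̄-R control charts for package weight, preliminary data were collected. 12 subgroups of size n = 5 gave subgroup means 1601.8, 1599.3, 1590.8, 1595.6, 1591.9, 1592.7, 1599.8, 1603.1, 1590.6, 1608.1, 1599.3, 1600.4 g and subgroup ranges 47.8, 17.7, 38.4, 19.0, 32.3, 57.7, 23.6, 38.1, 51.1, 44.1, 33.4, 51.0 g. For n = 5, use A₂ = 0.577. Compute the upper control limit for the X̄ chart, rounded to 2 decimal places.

X̄̄ = (1601.8 + 1599.3 + 1590.8 + 1595.6 + 1591.9 + 1592.7 + 1599.8 + 1603.1 + 1590.6 + 1608.1 + 1599.3 + 1600.4) / 12 = 19173.4000 / 12 = 1597.7833
R̄ = (47.8 + 17.7 + 38.4 + 19.0 + 32.3 + 57.7 + 23.6 + 38.1 + 51.1 + 44.1 + 33.4 + 51.0) / 12 = 454.2000 / 12 = 37.8500
UCL = X̄̄ + A₂·R̄ = 1597.7833 + 0.577 × 37.8500 = 1619.6228

1619.62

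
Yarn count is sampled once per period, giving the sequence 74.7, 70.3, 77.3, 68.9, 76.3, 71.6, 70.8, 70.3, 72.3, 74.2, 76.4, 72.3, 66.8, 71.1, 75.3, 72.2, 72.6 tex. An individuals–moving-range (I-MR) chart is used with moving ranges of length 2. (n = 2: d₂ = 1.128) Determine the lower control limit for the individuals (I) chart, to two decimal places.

62.43

X̄ = (74.7 + 70.3 + 77.3 + 68.9 + 76.3 + 71.6 + 70.8 + 70.3 + 72.3 + 74.2 + 76.4 + 72.3 + 66.8 + 71.1 + 75.3 + 72.2 + 72.6) / 17 = 72.5529
Moving ranges: 4.4, 7.0, 8.4, 7.4, 4.7, 0.8, 0.5, 2.0, 1.9, 2.2, 4.1, 5.5, 4.3, 4.2, 3.1, 0.4; M̄R̄ = 60.9000 / 16 = 3.8062
LCL = X̄ − 3·M̄R̄/d₂ = 72.5529 − 3 × 3.8062 / 1.128 = 62.4299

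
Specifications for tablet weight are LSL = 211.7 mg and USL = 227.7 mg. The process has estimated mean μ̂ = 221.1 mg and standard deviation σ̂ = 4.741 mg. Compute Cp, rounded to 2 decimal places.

0.56

Cp = (USL − LSL) / (6σ̂) = (227.7 − 211.7) / (6 × 4.741) = 16.0000 / 28.4460 = 0.5625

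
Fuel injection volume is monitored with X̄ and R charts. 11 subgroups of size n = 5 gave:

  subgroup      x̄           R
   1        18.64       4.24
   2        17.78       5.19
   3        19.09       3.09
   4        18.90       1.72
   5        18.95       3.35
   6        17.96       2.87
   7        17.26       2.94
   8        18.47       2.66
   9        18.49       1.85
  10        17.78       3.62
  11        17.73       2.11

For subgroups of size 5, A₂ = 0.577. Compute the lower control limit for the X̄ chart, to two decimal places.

16.51

X̄̄ = (18.64 + 17.78 + 19.09 + 18.90 + 18.95 + 17.96 + 17.26 + 18.47 + 18.49 + 17.78 + 17.73) / 11 = 201.0500 / 11 = 18.2773
R̄ = (4.24 + 5.19 + 3.09 + 1.72 + 3.35 + 2.87 + 2.94 + 2.66 + 1.85 + 3.62 + 2.11) / 11 = 33.6400 / 11 = 3.0582
LCL = X̄̄ − A₂·R̄ = 18.2773 − 0.577 × 3.0582 = 16.5127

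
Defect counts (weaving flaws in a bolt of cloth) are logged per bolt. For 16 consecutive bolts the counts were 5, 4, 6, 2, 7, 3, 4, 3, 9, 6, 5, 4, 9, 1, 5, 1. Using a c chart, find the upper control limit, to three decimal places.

11.077

c̄ = (5 + 4 + 6 + 2 + 7 + 3 + 4 + 3 + 9 + 6 + 5 + 4 + 9 + 1 + 5 + 1) / 16 = 74 / 16 = 4.6250
UCL = c̄ + 3√c̄ = 4.6250 + 3 × √4.6250 = 4.6250 + 3 × 2.1506 = 11.0767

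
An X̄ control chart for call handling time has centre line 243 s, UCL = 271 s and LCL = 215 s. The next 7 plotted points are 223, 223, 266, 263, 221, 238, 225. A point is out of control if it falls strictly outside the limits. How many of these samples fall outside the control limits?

0

All 7 points lie within [215, 271].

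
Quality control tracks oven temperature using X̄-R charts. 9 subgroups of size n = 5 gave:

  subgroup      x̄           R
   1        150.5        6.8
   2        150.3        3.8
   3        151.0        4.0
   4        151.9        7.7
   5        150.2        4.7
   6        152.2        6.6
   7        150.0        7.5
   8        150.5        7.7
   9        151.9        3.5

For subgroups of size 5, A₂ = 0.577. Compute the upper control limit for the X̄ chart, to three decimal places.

154.297

X̄̄ = (150.5 + 150.3 + 151.0 + 151.9 + 150.2 + 152.2 + 150.0 + 150.5 + 151.9) / 9 = 1358.5000 / 9 = 150.9444
R̄ = (6.8 + 3.8 + 4.0 + 7.7 + 4.7 + 6.6 + 7.5 + 7.7 + 3.5) / 9 = 52.3000 / 9 = 5.8111
UCL = X̄̄ + A₂·R̄ = 150.9444 + 0.577 × 5.8111 = 154.2975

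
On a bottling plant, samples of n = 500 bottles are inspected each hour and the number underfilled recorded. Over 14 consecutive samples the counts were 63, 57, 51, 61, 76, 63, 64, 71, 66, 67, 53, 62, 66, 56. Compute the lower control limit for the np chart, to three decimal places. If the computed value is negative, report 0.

40.375

p̄ = Σdᵢ / (k·n) = 876 / (14 × 500) = 0.12514
LCL = np̄ − 3·√(np̄(1−p̄)) = 62.5714 − 3 × 7.3987 = 40.3753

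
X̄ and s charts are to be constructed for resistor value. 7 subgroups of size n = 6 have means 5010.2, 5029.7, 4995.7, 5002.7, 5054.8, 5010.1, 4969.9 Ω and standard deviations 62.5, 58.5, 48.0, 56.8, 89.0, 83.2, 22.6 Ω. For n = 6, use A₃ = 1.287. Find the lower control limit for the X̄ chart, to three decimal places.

X̄̄ = (5010.2 + 5029.7 + 4995.7 + 5002.7 + 5054.8 + 5010.1 + 4969.9) / 7 = 5010.4429
s̄ = (62.5 + 58.5 + 48.0 + 56.8 + 89.0 + 83.2 + 22.6) / 7 = 60.0857
LCL = X̄̄ − A₃·s̄ = 5010.4429 − 1.287 × 60.0857 = 4933.1125

4933.113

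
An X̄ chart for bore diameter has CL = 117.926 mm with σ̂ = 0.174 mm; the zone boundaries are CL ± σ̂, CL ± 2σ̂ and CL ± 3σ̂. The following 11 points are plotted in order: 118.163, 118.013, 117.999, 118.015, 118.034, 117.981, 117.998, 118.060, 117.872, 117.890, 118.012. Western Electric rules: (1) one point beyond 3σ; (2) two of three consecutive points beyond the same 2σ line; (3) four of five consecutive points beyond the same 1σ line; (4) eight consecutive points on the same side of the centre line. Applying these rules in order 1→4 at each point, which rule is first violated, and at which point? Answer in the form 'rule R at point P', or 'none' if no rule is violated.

rule 4 at point 8

Zone of each point (C = within 1σ̂, B = 1σ̂–2σ̂, A = 2σ̂–3σ̂, * = beyond 3σ̂; sign = side of CL): 1:+B, 2:+C, 3:+C, 4:+C, 5:+C, 6:+C, 7:+C, 8:+C, 9:-C, 10:-C, 11:+C
Rule 4 (eight consecutive points on the same side of the centre line) is satisfied at point 8.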